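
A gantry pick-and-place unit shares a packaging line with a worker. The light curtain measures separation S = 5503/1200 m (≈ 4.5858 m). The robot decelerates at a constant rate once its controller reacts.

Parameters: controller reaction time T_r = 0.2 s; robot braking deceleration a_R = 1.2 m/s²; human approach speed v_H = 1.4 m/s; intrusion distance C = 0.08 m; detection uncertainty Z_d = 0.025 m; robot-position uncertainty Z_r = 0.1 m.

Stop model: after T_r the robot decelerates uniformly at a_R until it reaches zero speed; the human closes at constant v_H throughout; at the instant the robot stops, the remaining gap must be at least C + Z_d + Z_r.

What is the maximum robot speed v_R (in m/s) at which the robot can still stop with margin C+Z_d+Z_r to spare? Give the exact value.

v_R_max = 19/10 m/s = 1.9000 m/s

quadratic (5/12)·v² + (41/30)·v + (-4921/1200) = 0
  disc = (41/30)² − 4·(5/12)·(-4921/1200) = 3481/400 ; √disc = 59/20
  v_R = (−(41/30) + 59/20) / (2·(5/12)) = 19/10 m/s
check:
stop time T_s = (19/10)/(6/5) = 1.5833 s
robot in T_r: 1.9000·0.2000 = 0.3800 m
braking distance = 1.9000²/(2·1.2000) = 1.5042 m
person approaches 1.4000·(0.2000+1.5833) = 2.4967 m
margins: 0.0800+0.0250+0.1000 = 0.2050 m
sum ≈ 0.3800+1.5042+2.4967+0.2050 ≈ 4.5858 m = S ✓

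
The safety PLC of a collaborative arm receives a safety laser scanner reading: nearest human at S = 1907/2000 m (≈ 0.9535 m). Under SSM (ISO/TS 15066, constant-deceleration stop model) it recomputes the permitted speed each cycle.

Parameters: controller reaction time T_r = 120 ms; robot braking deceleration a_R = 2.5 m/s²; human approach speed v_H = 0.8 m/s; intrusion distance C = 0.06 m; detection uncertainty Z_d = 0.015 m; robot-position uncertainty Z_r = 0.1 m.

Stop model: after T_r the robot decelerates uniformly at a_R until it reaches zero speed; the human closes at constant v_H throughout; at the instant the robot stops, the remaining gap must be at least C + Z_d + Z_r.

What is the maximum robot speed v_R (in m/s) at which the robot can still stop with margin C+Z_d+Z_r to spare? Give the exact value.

v_R_max = 21/20 m/s = 1.0500 m/s

collect terms ⇒ (1/5)·v_R² + (11/25)·v_R + (-273/400) = 0
  disc = (11/25)² − 4·(1/5)·(-273/400) = 1849/2500 ; √disc = 43/50
  v_R = (−(11/25) + 43/50) / (2·(1/5)) = 21/20 m/s
check:
T_s = v_R/a_R = (21/20)/(5/2) = 0.4200 s
robot covers v_R·T_r = 1.0500·0.1200 = 0.1260 m before braking
robot covers 1.0500·0.4200 − ½·2.5000·0.4200² = 0.2205 m while stopping
person approaches 0.8000·(0.1200+0.4200) = 0.4320 m
margins: 0.0600+0.0150+0.1000 = 0.1750 m
sum ≈ 0.1260+0.2205+0.4320+0.1750 ≈ 0.9535 m = S ✓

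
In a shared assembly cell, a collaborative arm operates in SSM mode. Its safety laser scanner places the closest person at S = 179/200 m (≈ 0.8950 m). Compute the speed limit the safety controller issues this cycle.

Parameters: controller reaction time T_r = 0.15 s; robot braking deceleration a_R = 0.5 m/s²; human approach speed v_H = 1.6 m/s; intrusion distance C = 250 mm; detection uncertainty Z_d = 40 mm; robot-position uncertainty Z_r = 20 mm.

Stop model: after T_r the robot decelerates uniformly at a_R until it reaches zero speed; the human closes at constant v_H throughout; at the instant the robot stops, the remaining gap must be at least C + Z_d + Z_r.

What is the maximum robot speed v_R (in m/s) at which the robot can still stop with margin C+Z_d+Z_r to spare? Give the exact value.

at the boundary: (1)·v² + (67/20)·v + (-69/200) = 0
  disc = (67/20)² − 4·(1)·(-69/200) = 5041/400 ; √disc = 71/20
  v_R = (−(67/20) + 71/20) / (2·(1)) = 1/10 m/s
check:
braking lasts T_s = (1/10)/(1/2) = 0.2000 s
robot in T_r: 0.1000·0.1500 = 0.0150 m
robot covers 0.1000·0.2000 − ½·0.5000·0.2000² = 0.0100 m while stopping
human closes 1.6000·0.3500 = 0.5600 m
C+Z_d+Z_r = 0.2500+0.0400+0.0200 = 0.3100 m
sum ≈ 0.0150+0.0100+0.5600+0.3100 ≈ 0.8950 m = S ✓

v_R_max = 1/10 m/s = 0.1000 m/s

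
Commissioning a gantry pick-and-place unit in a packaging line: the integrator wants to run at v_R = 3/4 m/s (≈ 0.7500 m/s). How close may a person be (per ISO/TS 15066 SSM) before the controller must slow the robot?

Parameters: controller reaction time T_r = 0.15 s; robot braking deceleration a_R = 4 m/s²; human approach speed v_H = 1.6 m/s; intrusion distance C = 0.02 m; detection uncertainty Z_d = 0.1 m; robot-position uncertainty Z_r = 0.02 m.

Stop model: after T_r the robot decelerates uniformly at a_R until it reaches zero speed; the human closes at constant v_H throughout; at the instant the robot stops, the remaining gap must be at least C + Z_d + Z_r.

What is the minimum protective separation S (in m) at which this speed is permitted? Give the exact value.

S_min = 2761/3200 m = 0.8628 m

braking lasts T_s = (3/4)/4 = 0.1875 s
reaction-phase robot travel = 0.7500·0.1500 = 0.1125 m
braking distance = 0.7500²/(2·4.0000) = 0.0703 m
human closes 1.6000·0.3375 = 0.5400 m
C+Z_d+Z_r = 0.0200+0.1000+0.0200 = 0.1400 m
S_min ≈ 0.1125+0.0703+0.5400+0.1400  ⇒  S_min = 2761/3200 m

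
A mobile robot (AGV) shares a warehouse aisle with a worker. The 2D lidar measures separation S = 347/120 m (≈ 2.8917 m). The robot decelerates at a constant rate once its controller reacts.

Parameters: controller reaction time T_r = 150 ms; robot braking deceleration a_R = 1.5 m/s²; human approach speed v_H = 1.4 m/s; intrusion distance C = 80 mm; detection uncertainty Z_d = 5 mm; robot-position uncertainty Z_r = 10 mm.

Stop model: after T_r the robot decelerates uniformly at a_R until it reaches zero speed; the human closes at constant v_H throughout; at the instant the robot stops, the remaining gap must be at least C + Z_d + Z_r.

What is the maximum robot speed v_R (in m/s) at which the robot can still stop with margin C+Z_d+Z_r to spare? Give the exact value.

v_R_max = 8/5 m/s = 1.6000 m/s

collect terms ⇒ (1/3)·v_R² + (13/12)·v_R + (-194/75) = 0
  disc = (13/12)² − 4·(1/3)·(-194/75) = 1849/400 ; √disc = 43/20
  v_R = (−(13/12) + 43/20) / (2·(1/3)) = 8/5 m/s
check:
braking lasts T_s = (8/5)/(3/2) = 1.0667 s
robot covers v_R·T_r = 1.6000·0.1500 = 0.2400 m before braking
robot covers 1.6000·1.0667 − ½·1.5000·1.0667² = 0.8533 m while stopping
human over T_r+T_s: 1.4000·(0.1500+1.0667) = 1.7033 m
C+Z_d+Z_r = 0.0800+0.0050+0.0100 = 0.0950 m
sum ≈ 0.2400+0.8533+1.7033+0.0950 ≈ 2.8917 m = S ✓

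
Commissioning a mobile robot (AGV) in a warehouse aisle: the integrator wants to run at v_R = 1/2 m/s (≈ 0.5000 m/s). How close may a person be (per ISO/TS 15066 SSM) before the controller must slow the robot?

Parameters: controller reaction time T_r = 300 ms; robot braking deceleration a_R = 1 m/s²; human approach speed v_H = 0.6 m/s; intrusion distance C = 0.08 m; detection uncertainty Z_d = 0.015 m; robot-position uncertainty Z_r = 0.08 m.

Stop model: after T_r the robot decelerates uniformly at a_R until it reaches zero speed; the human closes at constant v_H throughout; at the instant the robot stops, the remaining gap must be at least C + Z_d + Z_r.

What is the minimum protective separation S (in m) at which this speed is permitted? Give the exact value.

braking lasts T_s = (1/2)/1 = 0.5000 s
robot in T_r: 0.5000·0.3000 = 0.1500 m
braking distance = 0.5000²/(2·1.0000) = 0.1250 m
person approaches 0.6000·(0.3000+0.5000) = 0.4800 m
margins: 0.0800+0.0150+0.0800 = 0.1750 m
S_min ≈ 0.1500+0.1250+0.4800+0.1750  ⇒  S_min = 93/100 m

S_min = 93/100 m = 0.9300 m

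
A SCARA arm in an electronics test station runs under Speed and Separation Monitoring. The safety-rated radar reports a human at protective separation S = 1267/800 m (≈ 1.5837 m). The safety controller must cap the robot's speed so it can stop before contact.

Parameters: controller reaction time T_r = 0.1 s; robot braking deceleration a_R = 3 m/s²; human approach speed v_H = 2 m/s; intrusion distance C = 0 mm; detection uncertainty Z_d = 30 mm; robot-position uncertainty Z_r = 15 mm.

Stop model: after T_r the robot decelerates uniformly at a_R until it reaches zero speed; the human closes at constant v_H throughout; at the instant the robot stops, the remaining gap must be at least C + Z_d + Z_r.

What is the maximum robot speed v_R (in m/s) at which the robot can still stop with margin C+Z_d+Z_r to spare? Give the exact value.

at the boundary: (1/6)·v² + (23/30)·v + (-1071/800) = 0
  disc = (23/30)² − 4·(1/6)·(-1071/800) = 5329/3600 ; √disc = 73/60
  v_R = (−(23/30) + 73/60) / (2·(1/6)) = 27/20 m/s
check:
T_s = v_R/a_R = (27/20)/3 = 0.4500 s
robot covers v_R·T_r = 1.3500·0.1000 = 0.1350 m before braking
robot under decel: 1.3500²/(2·3.0000) = 0.3038 m
human over T_r+T_s: 2.0000·(0.1000+0.4500) = 1.1000 m
C+Z_d+Z_r = 0.0000+0.0300+0.0150 = 0.0450 m
sum ≈ 0.1350+0.3038+1.1000+0.0450 ≈ 1.5837 m = S ✓

v_R_max = 27/20 m/s = 1.3500 m/s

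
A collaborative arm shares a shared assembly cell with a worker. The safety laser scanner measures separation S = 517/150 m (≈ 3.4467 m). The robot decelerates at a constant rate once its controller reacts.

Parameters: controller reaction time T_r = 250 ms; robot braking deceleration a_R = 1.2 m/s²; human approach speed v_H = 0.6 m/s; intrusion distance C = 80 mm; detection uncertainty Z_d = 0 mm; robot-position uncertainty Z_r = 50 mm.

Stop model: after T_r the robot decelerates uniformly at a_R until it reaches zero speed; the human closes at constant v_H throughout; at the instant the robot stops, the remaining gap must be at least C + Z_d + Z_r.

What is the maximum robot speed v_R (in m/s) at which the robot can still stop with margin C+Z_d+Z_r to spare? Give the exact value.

v_R_max = 2 m/s = 2.0000 m/s

at the boundary: (5/12)·v² + (3/4)·v + (-19/6) = 0
  disc = (3/4)² − 4·(5/12)·(-19/6) = 841/144 ; √disc = 29/12
  v_R = (−(3/4) + 29/12) / (2·(5/12)) = 2 m/s
check:
braking lasts T_s = 2/(6/5) = 1.6667 s
reaction-phase robot travel = 2.0000·0.2500 = 0.5000 m
braking distance = 2.0000²/(2·1.2000) = 1.6667 m
person approaches 0.6000·(0.2500+1.6667) = 1.1500 m
residual clearance needed = 0.0800+0.0000+0.0500 = 0.1300 m
sum ≈ 0.5000+1.6667+1.1500+0.1300 ≈ 3.4467 m = S ✓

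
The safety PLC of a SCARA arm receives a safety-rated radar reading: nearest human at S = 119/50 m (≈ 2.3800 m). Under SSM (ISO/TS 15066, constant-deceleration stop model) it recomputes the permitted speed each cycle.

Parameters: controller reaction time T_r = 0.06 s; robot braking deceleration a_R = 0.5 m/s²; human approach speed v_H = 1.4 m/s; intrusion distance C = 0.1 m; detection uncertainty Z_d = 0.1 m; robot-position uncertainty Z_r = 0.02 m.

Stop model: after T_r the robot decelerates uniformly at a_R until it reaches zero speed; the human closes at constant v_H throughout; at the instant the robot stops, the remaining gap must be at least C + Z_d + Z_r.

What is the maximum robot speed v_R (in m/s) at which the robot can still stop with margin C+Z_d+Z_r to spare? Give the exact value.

v_R_max = 3/5 m/s = 0.6000 m/s

collect terms ⇒ (1)·v_R² + (143/50)·v_R + (-519/250) = 0
  disc = (143/50)² − 4·(1)·(-519/250) = 41209/2500 ; √disc = 203/50
  v_R = (−(143/50) + 203/50) / (2·(1)) = 3/5 m/s
check:
T_s = v_R/a_R = (3/5)/(1/2) = 1.2000 s
reaction-phase robot travel = 0.6000·0.0600 = 0.0360 m
braking distance = 0.6000²/(2·0.5000) = 0.3600 m
person approaches 1.4000·(0.0600+1.2000) = 1.7640 m
margins: 0.1000+0.1000+0.0200 = 0.2200 m
sum ≈ 0.0360+0.3600+1.7640+0.2200 ≈ 2.3800 m = S ✓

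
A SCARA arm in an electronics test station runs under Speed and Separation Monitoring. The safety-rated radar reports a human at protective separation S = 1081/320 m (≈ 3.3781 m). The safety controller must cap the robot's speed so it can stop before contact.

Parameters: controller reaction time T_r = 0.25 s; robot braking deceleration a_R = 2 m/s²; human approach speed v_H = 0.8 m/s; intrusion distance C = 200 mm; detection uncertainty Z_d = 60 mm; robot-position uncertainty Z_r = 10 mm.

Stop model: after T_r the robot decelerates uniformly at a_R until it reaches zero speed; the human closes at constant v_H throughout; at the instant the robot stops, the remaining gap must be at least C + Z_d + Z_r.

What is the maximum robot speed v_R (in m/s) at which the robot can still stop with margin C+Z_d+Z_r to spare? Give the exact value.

v_R_max = 47/20 m/s = 2.3500 m/s

collect terms ⇒ (1/4)·v_R² + (13/20)·v_R + (-4653/1600) = 0
  disc = (13/20)² − 4·(1/4)·(-4653/1600) = 5329/1600 ; √disc = 73/40
  v_R = (−(13/20) + 73/40) / (2·(1/4)) = 47/20 m/s
check:
braking lasts T_s = (47/20)/2 = 1.1750 s
robot covers v_R·T_r = 2.3500·0.2500 = 0.5875 m before braking
braking distance = 2.3500²/(2·2.0000) = 1.3806 m
person approaches 0.8000·(0.2500+1.1750) = 1.1400 m
C+Z_d+Z_r = 0.2000+0.0600+0.0100 = 0.2700 m
sum ≈ 0.5875+1.3806+1.1400+0.2700 ≈ 3.3781 m = S ✓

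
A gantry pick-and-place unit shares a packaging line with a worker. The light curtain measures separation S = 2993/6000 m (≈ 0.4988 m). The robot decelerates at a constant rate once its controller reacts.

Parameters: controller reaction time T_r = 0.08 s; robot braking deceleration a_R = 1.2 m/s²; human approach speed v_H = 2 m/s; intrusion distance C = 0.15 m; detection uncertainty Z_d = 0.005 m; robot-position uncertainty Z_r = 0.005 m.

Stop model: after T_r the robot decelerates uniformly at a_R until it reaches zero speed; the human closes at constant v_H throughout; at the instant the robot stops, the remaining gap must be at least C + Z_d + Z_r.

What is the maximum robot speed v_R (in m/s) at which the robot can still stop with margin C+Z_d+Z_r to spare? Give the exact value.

collect terms ⇒ (5/12)·v_R² + (131/75)·v_R + (-1073/6000) = 0
  disc = (131/75)² − 4·(5/12)·(-1073/6000) = 33489/10000 ; √disc = 183/100
  v_R = (−(131/75) + 183/100) / (2·(5/12)) = 1/10 m/s
check:
braking lasts T_s = (1/10)/(6/5) = 0.0833 s
robot in T_r: 0.1000·0.0800 = 0.0080 m
robot under decel: 0.1000²/(2·1.2000) = 0.0042 m
human closes 2.0000·0.1633 = 0.3267 m
residual clearance needed = 0.1500+0.0050+0.0050 = 0.1600 m
sum ≈ 0.0080+0.0042+0.3267+0.1600 ≈ 0.4988 m = S ✓

v_R_max = 1/10 m/s = 0.1000 m/s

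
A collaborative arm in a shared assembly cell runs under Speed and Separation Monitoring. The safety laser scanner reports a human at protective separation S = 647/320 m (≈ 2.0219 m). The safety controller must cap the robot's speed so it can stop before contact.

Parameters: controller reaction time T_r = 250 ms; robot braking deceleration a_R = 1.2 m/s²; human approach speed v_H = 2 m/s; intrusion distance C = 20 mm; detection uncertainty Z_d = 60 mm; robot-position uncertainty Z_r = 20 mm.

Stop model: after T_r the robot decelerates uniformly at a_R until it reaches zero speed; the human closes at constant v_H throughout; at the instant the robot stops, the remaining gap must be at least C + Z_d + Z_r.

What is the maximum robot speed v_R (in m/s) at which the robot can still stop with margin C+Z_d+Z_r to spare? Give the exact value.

quadratic (5/12)·v² + (23/12)·v + (-91/64) = 0
  disc = (23/12)² − 4·(5/12)·(-91/64) = 3481/576 ; √disc = 59/24
  v_R = (−(23/12) + 59/24) / (2·(5/12)) = 13/20 m/s
check:
stop time T_s = (13/20)/(6/5) = 0.5417 s
robot in T_r: 0.6500·0.2500 = 0.1625 m
braking distance = 0.6500²/(2·1.2000) = 0.1760 m
person approaches 2.0000·(0.2500+0.5417) = 1.5833 m
C+Z_d+Z_r = 0.0200+0.0600+0.0200 = 0.1000 m
sum ≈ 0.1625+0.1760+1.5833+0.1000 ≈ 2.0219 m = S ✓

v_R_max = 13/20 m/s = 0.6500 m/s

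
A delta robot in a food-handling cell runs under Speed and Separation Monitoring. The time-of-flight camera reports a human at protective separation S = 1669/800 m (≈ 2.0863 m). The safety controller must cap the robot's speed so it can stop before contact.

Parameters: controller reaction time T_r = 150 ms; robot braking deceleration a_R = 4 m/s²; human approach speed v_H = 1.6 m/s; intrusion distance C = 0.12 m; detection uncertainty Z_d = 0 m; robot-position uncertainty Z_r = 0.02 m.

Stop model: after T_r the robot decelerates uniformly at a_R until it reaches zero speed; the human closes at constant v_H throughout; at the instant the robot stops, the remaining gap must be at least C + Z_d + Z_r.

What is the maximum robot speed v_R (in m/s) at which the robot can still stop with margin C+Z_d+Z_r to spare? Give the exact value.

collect terms ⇒ (1/8)·v_R² + (11/20)·v_R + (-273/160) = 0
  disc = (11/20)² − 4·(1/8)·(-273/160) = 1849/1600 ; √disc = 43/40
  v_R = (−(11/20) + 43/40) / (2·(1/8)) = 21/10 m/s
check:
T_s = v_R/a_R = (21/10)/4 = 0.5250 s
robot in T_r: 2.1000·0.1500 = 0.3150 m
braking distance = 2.1000²/(2·4.0000) = 0.5513 m
human over T_r+T_s: 1.6000·(0.1500+0.5250) = 1.0800 m
residual clearance needed = 0.1200+0.0000+0.0200 = 0.1400 m
sum ≈ 0.3150+0.5513+1.0800+0.1400 ≈ 2.0863 m = S ✓

v_R_max = 21/10 m/s = 2.1000 m/s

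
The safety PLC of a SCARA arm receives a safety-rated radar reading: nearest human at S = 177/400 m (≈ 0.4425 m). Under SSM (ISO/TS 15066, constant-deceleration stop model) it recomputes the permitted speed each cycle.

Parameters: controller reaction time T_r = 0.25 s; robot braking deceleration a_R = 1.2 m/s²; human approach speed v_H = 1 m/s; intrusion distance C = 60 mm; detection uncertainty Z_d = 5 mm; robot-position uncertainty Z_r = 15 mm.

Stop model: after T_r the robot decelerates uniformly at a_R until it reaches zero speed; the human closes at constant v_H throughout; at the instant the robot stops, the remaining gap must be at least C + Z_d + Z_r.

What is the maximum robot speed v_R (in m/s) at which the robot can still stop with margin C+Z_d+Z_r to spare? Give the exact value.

v_R_max = 1/10 m/s = 0.1000 m/s

at the boundary: (5/12)·v² + (13/12)·v + (-9/80) = 0
  disc = (13/12)² − 4·(5/12)·(-9/80) = 49/36 ; √disc = 7/6
  v_R = (−(13/12) + 7/6) / (2·(5/12)) = 1/10 m/s
check:
stop time T_s = (1/10)/(6/5) = 0.0833 s
robot in T_r: 0.1000·0.2500 = 0.0250 m
robot covers 0.1000·0.0833 − ½·1.2000·0.0833² = 0.0042 m while stopping
human over T_r+T_s: 1.0000·(0.2500+0.0833) = 0.3333 m
C+Z_d+Z_r = 0.0600+0.0050+0.0150 = 0.0800 m
sum ≈ 0.0250+0.0042+0.3333+0.0800 ≈ 0.4425 m = S ✓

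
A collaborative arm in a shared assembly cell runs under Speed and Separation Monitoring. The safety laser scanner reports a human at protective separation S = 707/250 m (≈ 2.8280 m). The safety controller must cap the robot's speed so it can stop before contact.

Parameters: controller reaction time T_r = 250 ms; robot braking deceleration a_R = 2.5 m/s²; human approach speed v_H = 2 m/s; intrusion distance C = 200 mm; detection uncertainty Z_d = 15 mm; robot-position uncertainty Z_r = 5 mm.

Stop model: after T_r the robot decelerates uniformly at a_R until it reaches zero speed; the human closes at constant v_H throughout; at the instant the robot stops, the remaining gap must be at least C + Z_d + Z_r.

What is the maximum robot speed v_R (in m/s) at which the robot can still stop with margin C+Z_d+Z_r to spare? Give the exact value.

v_R_max = 31/20 m/s = 1.5500 m/s

quadratic (1/5)·v² + (21/20)·v + (-527/250) = 0
  disc = (21/20)² − 4·(1/5)·(-527/250) = 27889/10000 ; √disc = 167/100
  v_R = (−(21/20) + 167/100) / (2·(1/5)) = 31/20 m/s
check:
braking lasts T_s = (31/20)/(5/2) = 0.6200 s
robot in T_r: 1.5500·0.2500 = 0.3875 m
robot covers 1.5500·0.6200 − ½·2.5000·0.6200² = 0.4805 m while stopping
human over T_r+T_s: 2.0000·(0.2500+0.6200) = 1.7400 m
C+Z_d+Z_r = 0.2000+0.0150+0.0050 = 0.2200 m
sum ≈ 0.3875+0.4805+1.7400+0.2200 ≈ 2.8280 m = S ✓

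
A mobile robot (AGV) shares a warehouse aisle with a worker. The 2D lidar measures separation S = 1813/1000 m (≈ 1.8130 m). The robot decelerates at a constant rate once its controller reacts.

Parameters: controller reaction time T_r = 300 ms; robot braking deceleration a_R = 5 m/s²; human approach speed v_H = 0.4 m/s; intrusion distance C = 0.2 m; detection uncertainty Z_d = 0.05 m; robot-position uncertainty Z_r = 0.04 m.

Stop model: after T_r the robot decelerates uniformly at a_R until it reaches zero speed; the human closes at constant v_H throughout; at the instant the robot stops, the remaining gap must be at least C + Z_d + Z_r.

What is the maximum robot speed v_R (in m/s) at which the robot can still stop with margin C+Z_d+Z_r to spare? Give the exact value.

v_R_max = 23/10 m/s = 2.3000 m/s

at the boundary: (1/10)·v² + (19/50)·v + (-1403/1000) = 0
  disc = (19/50)² − 4·(1/10)·(-1403/1000) = 441/625 ; √disc = 21/25
  v_R = (−(19/50) + 21/25) / (2·(1/10)) = 23/10 m/s
check:
T_s = v_R/a_R = (23/10)/5 = 0.4600 s
robot covers v_R·T_r = 2.3000·0.3000 = 0.6900 m before braking
braking distance = 2.3000²/(2·5.0000) = 0.5290 m
human closes 0.4000·0.7600 = 0.3040 m
C+Z_d+Z_r = 0.2000+0.0500+0.0400 = 0.2900 m
sum ≈ 0.6900+0.5290+0.3040+0.2900 ≈ 1.8130 m = S ✓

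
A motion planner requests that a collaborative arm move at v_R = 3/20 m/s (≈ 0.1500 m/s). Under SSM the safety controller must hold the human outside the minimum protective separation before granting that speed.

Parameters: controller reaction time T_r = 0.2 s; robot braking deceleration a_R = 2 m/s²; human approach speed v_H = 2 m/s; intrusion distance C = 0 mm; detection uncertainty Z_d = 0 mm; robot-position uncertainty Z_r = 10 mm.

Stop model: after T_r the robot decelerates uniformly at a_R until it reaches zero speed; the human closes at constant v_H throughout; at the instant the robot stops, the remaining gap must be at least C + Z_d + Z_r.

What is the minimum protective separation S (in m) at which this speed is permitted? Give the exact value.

S_min = 953/1600 m = 0.5956 m

T_s = v_R/a_R = (3/20)/2 = 0.0750 s
robot in T_r: 0.1500·0.2000 = 0.0300 m
robot covers 0.1500·0.0750 − ½·2.0000·0.0750² = 0.0056 m while stopping
human over T_r+T_s: 2.0000·(0.2000+0.0750) = 0.5500 m
margins: 0.0000+0.0000+0.0100 = 0.0100 m
S_min ≈ 0.0300+0.0056+0.5500+0.0100  ⇒  S_min = 953/1600 m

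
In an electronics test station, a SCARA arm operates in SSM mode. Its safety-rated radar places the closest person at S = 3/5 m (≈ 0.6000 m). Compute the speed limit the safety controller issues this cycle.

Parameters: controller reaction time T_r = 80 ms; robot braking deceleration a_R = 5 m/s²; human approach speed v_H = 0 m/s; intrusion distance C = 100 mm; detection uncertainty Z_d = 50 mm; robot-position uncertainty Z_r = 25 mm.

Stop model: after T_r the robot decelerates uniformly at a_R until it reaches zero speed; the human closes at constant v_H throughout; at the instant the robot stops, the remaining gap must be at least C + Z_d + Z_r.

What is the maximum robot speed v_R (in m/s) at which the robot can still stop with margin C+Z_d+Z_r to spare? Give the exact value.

collect terms ⇒ (1/10)·v_R² + (2/25)·v_R + (-17/40) = 0
  disc = (2/25)² − 4·(1/10)·(-17/40) = 441/2500 ; √disc = 21/50
  v_R = (−(2/25) + 21/50) / (2·(1/10)) = 17/10 m/s
check:
T_s = v_R/a_R = (17/10)/5 = 0.3400 s
robot in T_r: 1.7000·0.0800 = 0.1360 m
robot covers 1.7000·0.3400 − ½·5.0000·0.3400² = 0.2890 m while stopping
human closes 0.0000·0.4200 = 0.0000 m
residual clearance needed = 0.1000+0.0500+0.0250 = 0.1750 m
sum ≈ 0.1360+0.2890+0.0000+0.1750 ≈ 0.6000 m = S ✓

v_R_max = 17/10 m/s = 1.7000 m/s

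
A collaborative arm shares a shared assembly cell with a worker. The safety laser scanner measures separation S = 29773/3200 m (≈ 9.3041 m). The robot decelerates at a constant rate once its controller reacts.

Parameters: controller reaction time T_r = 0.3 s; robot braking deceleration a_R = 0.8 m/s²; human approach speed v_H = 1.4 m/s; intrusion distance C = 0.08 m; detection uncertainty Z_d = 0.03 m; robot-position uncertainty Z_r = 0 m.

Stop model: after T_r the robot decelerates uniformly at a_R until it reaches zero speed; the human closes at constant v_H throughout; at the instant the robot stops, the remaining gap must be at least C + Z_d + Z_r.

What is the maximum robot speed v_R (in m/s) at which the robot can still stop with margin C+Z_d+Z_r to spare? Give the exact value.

v_R_max = 49/20 m/s = 2.4500 m/s

at the boundary: (5/8)·v² + (41/20)·v + (-28077/3200) = 0
  disc = (41/20)² − 4·(5/8)·(-28077/3200) = 167281/6400 ; √disc = 409/80
  v_R = (−(41/20) + 409/80) / (2·(5/8)) = 49/20 m/s
check:
braking lasts T_s = (49/20)/(4/5) = 3.0625 s
robot in T_r: 2.4500·0.3000 = 0.7350 m
robot covers 2.4500·3.0625 − ½·0.8000·3.0625² = 3.7516 m while stopping
human closes 1.4000·3.3625 = 4.7075 m
residual clearance needed = 0.0800+0.0300+0.0000 = 0.1100 m
sum ≈ 0.7350+3.7516+4.7075+0.1100 ≈ 9.3041 m = S ✓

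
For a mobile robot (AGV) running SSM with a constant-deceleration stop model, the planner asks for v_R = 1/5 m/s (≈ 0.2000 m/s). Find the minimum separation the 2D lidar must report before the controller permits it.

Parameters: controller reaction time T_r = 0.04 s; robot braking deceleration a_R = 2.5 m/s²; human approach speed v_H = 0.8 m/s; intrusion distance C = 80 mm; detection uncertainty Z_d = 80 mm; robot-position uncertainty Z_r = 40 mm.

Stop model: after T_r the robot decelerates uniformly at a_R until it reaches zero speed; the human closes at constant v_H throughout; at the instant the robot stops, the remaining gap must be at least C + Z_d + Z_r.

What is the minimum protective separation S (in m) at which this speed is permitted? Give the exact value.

S_min = 39/125 m = 0.3120 m

T_s = v_R/a_R = (1/5)/(5/2) = 0.0800 s
robot in T_r: 0.2000·0.0400 = 0.0080 m
robot covers 0.2000·0.0800 − ½·2.5000·0.0800² = 0.0080 m while stopping
human over T_r+T_s: 0.8000·(0.0400+0.0800) = 0.0960 m
residual clearance needed = 0.0800+0.0800+0.0400 = 0.2000 m
S_min ≈ 0.0080+0.0080+0.0960+0.2000  ⇒  S_min = 39/125 m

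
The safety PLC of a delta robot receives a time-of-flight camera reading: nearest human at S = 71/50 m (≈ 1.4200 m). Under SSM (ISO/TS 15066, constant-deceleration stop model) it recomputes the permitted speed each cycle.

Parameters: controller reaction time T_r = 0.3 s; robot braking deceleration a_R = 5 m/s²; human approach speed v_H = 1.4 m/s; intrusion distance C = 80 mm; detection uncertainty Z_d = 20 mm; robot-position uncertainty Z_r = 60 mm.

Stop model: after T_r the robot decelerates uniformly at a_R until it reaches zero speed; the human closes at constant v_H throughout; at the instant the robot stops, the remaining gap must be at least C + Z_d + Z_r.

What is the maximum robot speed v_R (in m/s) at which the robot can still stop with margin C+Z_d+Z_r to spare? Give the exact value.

v_R_max = 6/5 m/s = 1.2000 m/s

at the boundary: (1/10)·v² + (29/50)·v + (-21/25) = 0
  disc = (29/50)² − 4·(1/10)·(-21/25) = 1681/2500 ; √disc = 41/50
  v_R = (−(29/50) + 41/50) / (2·(1/10)) = 6/5 m/s
check:
stop time T_s = (6/5)/5 = 0.2400 s
robot covers v_R·T_r = 1.2000·0.3000 = 0.3600 m before braking
braking distance = 1.2000²/(2·5.0000) = 0.1440 m
human closes 1.4000·0.5400 = 0.7560 m
residual clearance needed = 0.0800+0.0200+0.0600 = 0.1600 m
sum ≈ 0.3600+0.1440+0.7560+0.1600 ≈ 1.4200 m = S ✓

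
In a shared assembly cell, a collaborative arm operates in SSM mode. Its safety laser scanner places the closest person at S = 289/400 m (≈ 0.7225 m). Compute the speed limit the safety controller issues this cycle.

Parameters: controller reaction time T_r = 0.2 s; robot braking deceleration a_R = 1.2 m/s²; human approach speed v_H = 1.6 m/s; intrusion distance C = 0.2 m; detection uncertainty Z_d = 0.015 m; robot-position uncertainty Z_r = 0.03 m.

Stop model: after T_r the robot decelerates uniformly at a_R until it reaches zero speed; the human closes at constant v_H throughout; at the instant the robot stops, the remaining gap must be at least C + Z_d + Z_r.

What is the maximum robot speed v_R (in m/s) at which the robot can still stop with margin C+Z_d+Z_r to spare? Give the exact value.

v_R_max = 1/10 m/s = 0.1000 m/s

collect terms ⇒ (5/12)·v_R² + (23/15)·v_R + (-63/400) = 0
  disc = (23/15)² − 4·(5/12)·(-63/400) = 9409/3600 ; √disc = 97/60
  v_R = (−(23/15) + 97/60) / (2·(5/12)) = 1/10 m/s
check:
T_s = v_R/a_R = (1/10)/(6/5) = 0.0833 s
robot in T_r: 0.1000·0.2000 = 0.0200 m
robot under decel: 0.1000²/(2·1.2000) = 0.0042 m
human closes 1.6000·0.2833 = 0.4533 m
C+Z_d+Z_r = 0.2000+0.0150+0.0300 = 0.2450 m
sum ≈ 0.0200+0.0042+0.4533+0.2450 ≈ 0.7225 m = S ✓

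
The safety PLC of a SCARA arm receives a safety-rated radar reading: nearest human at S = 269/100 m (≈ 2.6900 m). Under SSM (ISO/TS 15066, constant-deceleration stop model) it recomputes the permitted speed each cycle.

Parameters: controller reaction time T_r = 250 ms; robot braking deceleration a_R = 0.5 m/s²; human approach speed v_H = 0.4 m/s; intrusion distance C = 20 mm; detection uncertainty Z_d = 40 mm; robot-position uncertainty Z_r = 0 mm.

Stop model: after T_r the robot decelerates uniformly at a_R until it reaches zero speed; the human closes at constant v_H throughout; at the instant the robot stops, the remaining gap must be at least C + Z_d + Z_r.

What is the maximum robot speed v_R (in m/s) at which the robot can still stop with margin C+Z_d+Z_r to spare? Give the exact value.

quadratic (1)·v² + (21/20)·v + (-253/100) = 0
  disc = (21/20)² − 4·(1)·(-253/100) = 4489/400 ; √disc = 67/20
  v_R = (−(21/20) + 67/20) / (2·(1)) = 23/20 m/s
check:
stop time T_s = (23/20)/(1/2) = 2.3000 s
robot covers v_R·T_r = 1.1500·0.2500 = 0.2875 m before braking
robot under decel: 1.1500²/(2·0.5000) = 1.3225 m
person approaches 0.4000·(0.2500+2.3000) = 1.0200 m
residual clearance needed = 0.0200+0.0400+0.0000 = 0.0600 m
sum ≈ 0.2875+1.3225+1.0200+0.0600 ≈ 2.6900 m = S ✓

v_R_max = 23/20 m/s = 1.1500 m/s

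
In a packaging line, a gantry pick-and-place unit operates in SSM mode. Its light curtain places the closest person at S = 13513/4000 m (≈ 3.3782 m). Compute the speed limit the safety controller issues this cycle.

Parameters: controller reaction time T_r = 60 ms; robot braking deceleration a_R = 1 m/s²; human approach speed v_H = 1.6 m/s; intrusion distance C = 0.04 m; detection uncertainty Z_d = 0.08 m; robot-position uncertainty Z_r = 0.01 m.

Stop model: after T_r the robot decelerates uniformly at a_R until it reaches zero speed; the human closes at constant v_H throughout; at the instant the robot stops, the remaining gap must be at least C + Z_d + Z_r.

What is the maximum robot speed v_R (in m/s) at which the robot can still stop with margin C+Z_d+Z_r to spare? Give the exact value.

v_R_max = 27/20 m/s = 1.3500 m/s

quadratic (1/2)·v² + (83/50)·v + (-12609/4000) = 0
  disc = (83/50)² − 4·(1/2)·(-12609/4000) = 90601/10000 ; √disc = 301/100
  v_R = (−(83/50) + 301/100) / (2·(1/2)) = 27/20 m/s
check:
braking lasts T_s = (27/20)/1 = 1.3500 s
reaction-phase robot travel = 1.3500·0.0600 = 0.0810 m
braking distance = 1.3500²/(2·1.0000) = 0.9113 m
human over T_r+T_s: 1.6000·(0.0600+1.3500) = 2.2560 m
residual clearance needed = 0.0400+0.0800+0.0100 = 0.1300 m
sum ≈ 0.0810+0.9113+2.2560+0.1300 ≈ 3.3782 m = S ✓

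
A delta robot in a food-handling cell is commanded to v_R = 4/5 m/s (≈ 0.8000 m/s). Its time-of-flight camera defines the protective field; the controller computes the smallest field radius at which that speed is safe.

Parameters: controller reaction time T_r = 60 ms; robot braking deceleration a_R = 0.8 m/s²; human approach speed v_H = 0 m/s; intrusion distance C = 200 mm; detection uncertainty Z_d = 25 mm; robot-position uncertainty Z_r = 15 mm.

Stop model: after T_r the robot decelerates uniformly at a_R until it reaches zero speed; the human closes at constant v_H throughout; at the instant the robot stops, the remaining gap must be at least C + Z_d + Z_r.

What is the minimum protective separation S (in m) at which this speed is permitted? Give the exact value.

braking lasts T_s = (4/5)/(4/5) = 1.0000 s
reaction-phase robot travel = 0.8000·0.0600 = 0.0480 m
robot under decel: 0.8000²/(2·0.8000) = 0.4000 m
human over T_r+T_s: 0.0000·(0.0600+1.0000) = 0.0000 m
margins: 0.2000+0.0250+0.0150 = 0.2400 m
S_min ≈ 0.0480+0.4000+0.0000+0.2400  ⇒  S_min = 86/125 m

S_min = 86/125 m = 0.6880 m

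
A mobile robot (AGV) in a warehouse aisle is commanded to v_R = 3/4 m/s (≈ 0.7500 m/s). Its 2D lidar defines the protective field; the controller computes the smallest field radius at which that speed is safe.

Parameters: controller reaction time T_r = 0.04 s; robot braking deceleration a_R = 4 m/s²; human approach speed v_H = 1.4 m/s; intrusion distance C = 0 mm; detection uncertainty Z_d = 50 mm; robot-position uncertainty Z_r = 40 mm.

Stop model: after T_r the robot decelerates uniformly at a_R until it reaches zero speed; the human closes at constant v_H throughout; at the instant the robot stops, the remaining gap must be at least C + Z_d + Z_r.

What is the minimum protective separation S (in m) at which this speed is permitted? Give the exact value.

stop time T_s = (3/4)/4 = 0.1875 s
reaction-phase robot travel = 0.7500·0.0400 = 0.0300 m
robot covers 0.7500·0.1875 − ½·4.0000·0.1875² = 0.0703 m while stopping
person approaches 1.4000·(0.0400+0.1875) = 0.3185 m
margins: 0.0000+0.0500+0.0400 = 0.0900 m
S_min ≈ 0.0300+0.0703+0.3185+0.0900  ⇒  S_min = 8141/16000 m

S_min = 8141/16000 m = 0.5088 m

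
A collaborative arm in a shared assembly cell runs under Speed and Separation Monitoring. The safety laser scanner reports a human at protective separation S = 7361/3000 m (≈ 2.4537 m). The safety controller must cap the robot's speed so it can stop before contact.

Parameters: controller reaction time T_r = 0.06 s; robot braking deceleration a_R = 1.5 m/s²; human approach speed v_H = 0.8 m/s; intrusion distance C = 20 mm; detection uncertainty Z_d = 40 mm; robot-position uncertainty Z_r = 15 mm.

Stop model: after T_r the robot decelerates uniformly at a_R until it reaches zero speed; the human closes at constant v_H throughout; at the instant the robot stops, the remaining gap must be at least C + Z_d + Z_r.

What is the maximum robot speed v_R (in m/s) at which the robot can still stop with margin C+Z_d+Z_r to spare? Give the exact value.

v_R_max = 19/10 m/s = 1.9000 m/s

collect terms ⇒ (1/3)·v_R² + (89/150)·v_R + (-874/375) = 0
  disc = (89/150)² − 4·(1/3)·(-874/375) = 8649/2500 ; √disc = 93/50
  v_R = (−(89/150) + 93/50) / (2·(1/3)) = 19/10 m/s
check:
T_s = v_R/a_R = (19/10)/(3/2) = 1.2667 s
robot in T_r: 1.9000·0.0600 = 0.1140 m
braking distance = 1.9000²/(2·1.5000) = 1.2033 m
human over T_r+T_s: 0.8000·(0.0600+1.2667) = 1.0613 m
margins: 0.0200+0.0400+0.0150 = 0.0750 m
sum ≈ 0.1140+1.2033+1.0613+0.0750 ≈ 2.4537 m = S ✓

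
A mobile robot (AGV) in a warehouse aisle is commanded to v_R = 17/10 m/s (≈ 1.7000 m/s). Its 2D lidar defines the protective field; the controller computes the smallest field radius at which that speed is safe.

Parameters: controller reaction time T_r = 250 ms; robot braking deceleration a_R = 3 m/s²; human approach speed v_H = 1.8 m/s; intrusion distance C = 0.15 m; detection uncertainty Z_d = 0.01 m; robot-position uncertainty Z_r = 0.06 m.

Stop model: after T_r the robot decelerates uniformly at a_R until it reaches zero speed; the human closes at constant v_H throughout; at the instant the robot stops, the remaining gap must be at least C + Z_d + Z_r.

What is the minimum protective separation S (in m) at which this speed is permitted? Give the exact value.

S_min = 779/300 m = 2.5967 m

T_s = v_R/a_R = (17/10)/3 = 0.5667 s
robot in T_r: 1.7000·0.2500 = 0.4250 m
robot covers 1.7000·0.5667 − ½·3.0000·0.5667² = 0.4817 m while stopping
person approaches 1.8000·(0.2500+0.5667) = 1.4700 m
margins: 0.1500+0.0100+0.0600 = 0.2200 m
S_min ≈ 0.4250+0.4817+1.4700+0.2200  ⇒  S_min = 779/300 m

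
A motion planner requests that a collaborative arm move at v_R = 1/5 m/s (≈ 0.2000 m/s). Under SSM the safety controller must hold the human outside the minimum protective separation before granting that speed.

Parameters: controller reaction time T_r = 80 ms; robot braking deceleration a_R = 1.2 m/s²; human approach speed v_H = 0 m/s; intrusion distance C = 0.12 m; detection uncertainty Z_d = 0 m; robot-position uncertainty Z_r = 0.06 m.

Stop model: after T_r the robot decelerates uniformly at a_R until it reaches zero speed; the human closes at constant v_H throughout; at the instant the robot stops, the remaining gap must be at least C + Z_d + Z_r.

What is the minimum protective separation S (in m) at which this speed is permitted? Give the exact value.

S_min = 319/1500 m = 0.2127 m

braking lasts T_s = (1/5)/(6/5) = 0.1667 s
robot covers v_R·T_r = 0.2000·0.0800 = 0.0160 m before braking
robot covers 0.2000·0.1667 − ½·1.2000·0.1667² = 0.0167 m while stopping
human closes 0.0000·0.2467 = 0.0000 m
margins: 0.1200+0.0000+0.0600 = 0.1800 m
S_min ≈ 0.0160+0.0167+0.0000+0.1800  ⇒  S_min = 319/1500 m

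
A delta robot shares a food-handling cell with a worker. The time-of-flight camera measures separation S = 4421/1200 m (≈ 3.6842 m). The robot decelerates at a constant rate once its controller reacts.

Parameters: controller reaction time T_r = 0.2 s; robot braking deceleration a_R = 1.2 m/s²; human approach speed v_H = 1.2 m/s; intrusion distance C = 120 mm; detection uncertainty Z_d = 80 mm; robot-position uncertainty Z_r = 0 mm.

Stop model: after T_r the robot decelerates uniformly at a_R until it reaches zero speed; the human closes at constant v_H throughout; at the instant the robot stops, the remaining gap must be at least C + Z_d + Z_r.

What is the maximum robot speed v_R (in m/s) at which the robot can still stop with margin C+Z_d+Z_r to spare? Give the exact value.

v_R_max = 17/10 m/s = 1.7000 m/s

collect terms ⇒ (5/12)·v_R² + (6/5)·v_R + (-3893/1200) = 0
  disc = (6/5)² − 4·(5/12)·(-3893/1200) = 24649/3600 ; √disc = 157/60
  v_R = (−(6/5) + 157/60) / (2·(5/12)) = 17/10 m/s
check:
T_s = v_R/a_R = (17/10)/(6/5) = 1.4167 s
robot in T_r: 1.7000·0.2000 = 0.3400 m
robot under decel: 1.7000²/(2·1.2000) = 1.2042 m
human over T_r+T_s: 1.2000·(0.2000+1.4167) = 1.9400 m
residual clearance needed = 0.1200+0.0800+0.0000 = 0.2000 m
sum ≈ 0.3400+1.2042+1.9400+0.2000 ≈ 3.6842 m = S ✓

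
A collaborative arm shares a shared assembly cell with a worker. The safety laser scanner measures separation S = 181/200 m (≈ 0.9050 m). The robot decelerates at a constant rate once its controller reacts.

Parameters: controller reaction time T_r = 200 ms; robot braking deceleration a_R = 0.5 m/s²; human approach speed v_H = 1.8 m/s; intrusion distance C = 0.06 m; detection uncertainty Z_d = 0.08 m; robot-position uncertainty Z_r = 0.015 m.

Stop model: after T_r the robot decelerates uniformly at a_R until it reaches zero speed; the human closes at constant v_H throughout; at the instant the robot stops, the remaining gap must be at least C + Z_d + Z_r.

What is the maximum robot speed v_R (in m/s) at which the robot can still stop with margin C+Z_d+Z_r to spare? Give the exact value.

quadratic (1)·v² + (19/5)·v + (-39/100) = 0
  disc = (19/5)² − 4·(1)·(-39/100) = 16 ; √disc = 4
  v_R = (−(19/5) + 4) / (2·(1)) = 1/10 m/s
check:
stop time T_s = (1/10)/(1/2) = 0.2000 s
robot covers v_R·T_r = 0.1000·0.2000 = 0.0200 m before braking
robot covers 0.1000·0.2000 − ½·0.5000·0.2000² = 0.0100 m while stopping
human closes 1.8000·0.4000 = 0.7200 m
C+Z_d+Z_r = 0.0600+0.0800+0.0150 = 0.1550 m
sum ≈ 0.0200+0.0100+0.7200+0.1550 ≈ 0.9050 m = S ✓

v_R_max = 1/10 m/s = 0.1000 m/s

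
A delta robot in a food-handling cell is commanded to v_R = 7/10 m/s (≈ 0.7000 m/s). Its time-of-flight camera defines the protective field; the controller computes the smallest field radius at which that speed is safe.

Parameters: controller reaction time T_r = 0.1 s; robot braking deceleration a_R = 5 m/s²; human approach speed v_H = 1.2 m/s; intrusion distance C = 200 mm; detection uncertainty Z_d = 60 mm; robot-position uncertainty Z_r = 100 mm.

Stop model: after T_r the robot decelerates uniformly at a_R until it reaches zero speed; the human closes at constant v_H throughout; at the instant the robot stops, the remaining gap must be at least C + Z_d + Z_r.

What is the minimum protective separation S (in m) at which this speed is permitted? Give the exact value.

braking lasts T_s = (7/10)/5 = 0.1400 s
robot covers v_R·T_r = 0.7000·0.1000 = 0.0700 m before braking
braking distance = 0.7000²/(2·5.0000) = 0.0490 m
person approaches 1.2000·(0.1000+0.1400) = 0.2880 m
C+Z_d+Z_r = 0.2000+0.0600+0.1000 = 0.3600 m
S_min ≈ 0.0700+0.0490+0.2880+0.3600  ⇒  S_min = 767/1000 m

S_min = 767/1000 m = 0.7670 m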